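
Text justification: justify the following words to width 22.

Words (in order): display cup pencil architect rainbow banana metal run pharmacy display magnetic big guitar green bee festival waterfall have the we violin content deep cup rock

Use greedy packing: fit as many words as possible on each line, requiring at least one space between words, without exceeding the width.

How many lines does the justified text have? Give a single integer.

Line 1: ['display', 'cup', 'pencil'] (min_width=18, slack=4)
Line 2: ['architect', 'rainbow'] (min_width=17, slack=5)
Line 3: ['banana', 'metal', 'run'] (min_width=16, slack=6)
Line 4: ['pharmacy', 'display'] (min_width=16, slack=6)
Line 5: ['magnetic', 'big', 'guitar'] (min_width=19, slack=3)
Line 6: ['green', 'bee', 'festival'] (min_width=18, slack=4)
Line 7: ['waterfall', 'have', 'the', 'we'] (min_width=21, slack=1)
Line 8: ['violin', 'content', 'deep'] (min_width=19, slack=3)
Line 9: ['cup', 'rock'] (min_width=8, slack=14)
Total lines: 9

Answer: 9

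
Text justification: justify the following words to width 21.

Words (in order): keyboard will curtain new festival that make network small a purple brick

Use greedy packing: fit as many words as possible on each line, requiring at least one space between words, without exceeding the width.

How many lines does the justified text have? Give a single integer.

Line 1: ['keyboard', 'will', 'curtain'] (min_width=21, slack=0)
Line 2: ['new', 'festival', 'that'] (min_width=17, slack=4)
Line 3: ['make', 'network', 'small', 'a'] (min_width=20, slack=1)
Line 4: ['purple', 'brick'] (min_width=12, slack=9)
Total lines: 4

Answer: 4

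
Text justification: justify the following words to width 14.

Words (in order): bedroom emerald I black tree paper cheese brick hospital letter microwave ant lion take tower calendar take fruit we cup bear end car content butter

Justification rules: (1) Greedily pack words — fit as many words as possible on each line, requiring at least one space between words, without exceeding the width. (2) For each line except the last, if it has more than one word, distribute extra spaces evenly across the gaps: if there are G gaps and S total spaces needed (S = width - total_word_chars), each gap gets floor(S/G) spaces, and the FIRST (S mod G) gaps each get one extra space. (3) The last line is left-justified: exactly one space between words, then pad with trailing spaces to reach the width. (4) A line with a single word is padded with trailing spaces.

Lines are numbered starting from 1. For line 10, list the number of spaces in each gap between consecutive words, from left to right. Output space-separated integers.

Answer: 2 1

Derivation:
Line 1: ['bedroom'] (min_width=7, slack=7)
Line 2: ['emerald', 'I'] (min_width=9, slack=5)
Line 3: ['black', 'tree'] (min_width=10, slack=4)
Line 4: ['paper', 'cheese'] (min_width=12, slack=2)
Line 5: ['brick', 'hospital'] (min_width=14, slack=0)
Line 6: ['letter'] (min_width=6, slack=8)
Line 7: ['microwave', 'ant'] (min_width=13, slack=1)
Line 8: ['lion', 'take'] (min_width=9, slack=5)
Line 9: ['tower', 'calendar'] (min_width=14, slack=0)
Line 10: ['take', 'fruit', 'we'] (min_width=13, slack=1)
Line 11: ['cup', 'bear', 'end'] (min_width=12, slack=2)
Line 12: ['car', 'content'] (min_width=11, slack=3)
Line 13: ['butter'] (min_width=6, slack=8)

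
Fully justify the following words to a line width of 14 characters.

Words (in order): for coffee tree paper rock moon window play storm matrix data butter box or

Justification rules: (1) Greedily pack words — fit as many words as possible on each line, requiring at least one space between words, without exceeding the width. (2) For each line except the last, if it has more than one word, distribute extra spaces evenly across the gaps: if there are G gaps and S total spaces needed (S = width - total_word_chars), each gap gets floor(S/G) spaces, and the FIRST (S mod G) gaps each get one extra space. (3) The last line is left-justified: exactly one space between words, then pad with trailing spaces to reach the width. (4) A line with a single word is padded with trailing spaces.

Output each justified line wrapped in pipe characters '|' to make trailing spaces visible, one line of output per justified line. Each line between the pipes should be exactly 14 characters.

Answer: |for     coffee|
|tree     paper|
|rock      moon|
|window    play|
|storm   matrix|
|data    butter|
|box or        |

Derivation:
Line 1: ['for', 'coffee'] (min_width=10, slack=4)
Line 2: ['tree', 'paper'] (min_width=10, slack=4)
Line 3: ['rock', 'moon'] (min_width=9, slack=5)
Line 4: ['window', 'play'] (min_width=11, slack=3)
Line 5: ['storm', 'matrix'] (min_width=12, slack=2)
Line 6: ['data', 'butter'] (min_width=11, slack=3)
Line 7: ['box', 'or'] (min_width=6, slack=8)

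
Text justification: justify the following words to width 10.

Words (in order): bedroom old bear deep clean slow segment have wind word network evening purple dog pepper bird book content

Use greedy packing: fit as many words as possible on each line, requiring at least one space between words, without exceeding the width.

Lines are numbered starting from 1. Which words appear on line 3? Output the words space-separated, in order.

Answer: deep clean

Derivation:
Line 1: ['bedroom'] (min_width=7, slack=3)
Line 2: ['old', 'bear'] (min_width=8, slack=2)
Line 3: ['deep', 'clean'] (min_width=10, slack=0)
Line 4: ['slow'] (min_width=4, slack=6)
Line 5: ['segment'] (min_width=7, slack=3)
Line 6: ['have', 'wind'] (min_width=9, slack=1)
Line 7: ['word'] (min_width=4, slack=6)
Line 8: ['network'] (min_width=7, slack=3)
Line 9: ['evening'] (min_width=7, slack=3)
Line 10: ['purple', 'dog'] (min_width=10, slack=0)
Line 11: ['pepper'] (min_width=6, slack=4)
Line 12: ['bird', 'book'] (min_width=9, slack=1)
Line 13: ['content'] (min_width=7, slack=3)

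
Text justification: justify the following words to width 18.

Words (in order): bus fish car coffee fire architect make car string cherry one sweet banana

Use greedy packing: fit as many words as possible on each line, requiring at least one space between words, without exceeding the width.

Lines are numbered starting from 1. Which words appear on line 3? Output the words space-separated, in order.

Answer: architect make car

Derivation:
Line 1: ['bus', 'fish', 'car'] (min_width=12, slack=6)
Line 2: ['coffee', 'fire'] (min_width=11, slack=7)
Line 3: ['architect', 'make', 'car'] (min_width=18, slack=0)
Line 4: ['string', 'cherry', 'one'] (min_width=17, slack=1)
Line 5: ['sweet', 'banana'] (min_width=12, slack=6)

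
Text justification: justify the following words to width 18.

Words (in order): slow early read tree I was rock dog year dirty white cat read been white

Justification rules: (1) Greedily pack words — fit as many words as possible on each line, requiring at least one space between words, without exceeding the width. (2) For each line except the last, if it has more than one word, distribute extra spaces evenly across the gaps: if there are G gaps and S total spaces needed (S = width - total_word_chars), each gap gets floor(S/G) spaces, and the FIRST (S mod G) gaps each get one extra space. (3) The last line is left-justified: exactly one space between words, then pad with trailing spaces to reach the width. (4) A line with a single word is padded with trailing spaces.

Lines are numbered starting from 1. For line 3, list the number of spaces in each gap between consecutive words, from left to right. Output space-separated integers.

Line 1: ['slow', 'early', 'read'] (min_width=15, slack=3)
Line 2: ['tree', 'I', 'was', 'rock'] (min_width=15, slack=3)
Line 3: ['dog', 'year', 'dirty'] (min_width=14, slack=4)
Line 4: ['white', 'cat', 'read'] (min_width=14, slack=4)
Line 5: ['been', 'white'] (min_width=10, slack=8)

Answer: 3 3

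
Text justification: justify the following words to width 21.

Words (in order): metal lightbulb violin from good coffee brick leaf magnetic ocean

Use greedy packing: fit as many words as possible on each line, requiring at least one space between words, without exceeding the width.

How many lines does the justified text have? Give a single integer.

Answer: 4

Derivation:
Line 1: ['metal', 'lightbulb'] (min_width=15, slack=6)
Line 2: ['violin', 'from', 'good'] (min_width=16, slack=5)
Line 3: ['coffee', 'brick', 'leaf'] (min_width=17, slack=4)
Line 4: ['magnetic', 'ocean'] (min_width=14, slack=7)
Total lines: 4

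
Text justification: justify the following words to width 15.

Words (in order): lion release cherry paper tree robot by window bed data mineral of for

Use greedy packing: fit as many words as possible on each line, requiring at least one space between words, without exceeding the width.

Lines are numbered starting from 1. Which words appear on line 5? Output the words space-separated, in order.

Answer: mineral of for

Derivation:
Line 1: ['lion', 'release'] (min_width=12, slack=3)
Line 2: ['cherry', 'paper'] (min_width=12, slack=3)
Line 3: ['tree', 'robot', 'by'] (min_width=13, slack=2)
Line 4: ['window', 'bed', 'data'] (min_width=15, slack=0)
Line 5: ['mineral', 'of', 'for'] (min_width=14, slack=1)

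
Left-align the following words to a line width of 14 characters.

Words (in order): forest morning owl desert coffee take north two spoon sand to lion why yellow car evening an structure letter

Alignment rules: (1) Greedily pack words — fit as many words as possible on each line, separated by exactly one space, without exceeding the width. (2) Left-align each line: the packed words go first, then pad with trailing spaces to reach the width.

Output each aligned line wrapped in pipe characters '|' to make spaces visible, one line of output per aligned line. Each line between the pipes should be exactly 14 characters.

Line 1: ['forest', 'morning'] (min_width=14, slack=0)
Line 2: ['owl', 'desert'] (min_width=10, slack=4)
Line 3: ['coffee', 'take'] (min_width=11, slack=3)
Line 4: ['north', 'two'] (min_width=9, slack=5)
Line 5: ['spoon', 'sand', 'to'] (min_width=13, slack=1)
Line 6: ['lion', 'why'] (min_width=8, slack=6)
Line 7: ['yellow', 'car'] (min_width=10, slack=4)
Line 8: ['evening', 'an'] (min_width=10, slack=4)
Line 9: ['structure'] (min_width=9, slack=5)
Line 10: ['letter'] (min_width=6, slack=8)

Answer: |forest morning|
|owl desert    |
|coffee take   |
|north two     |
|spoon sand to |
|lion why      |
|yellow car    |
|evening an    |
|structure     |
|letter        |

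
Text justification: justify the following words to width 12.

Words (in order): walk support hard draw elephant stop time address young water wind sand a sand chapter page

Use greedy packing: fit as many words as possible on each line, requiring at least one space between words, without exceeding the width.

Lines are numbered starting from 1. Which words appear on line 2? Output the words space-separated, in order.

Answer: hard draw

Derivation:
Line 1: ['walk', 'support'] (min_width=12, slack=0)
Line 2: ['hard', 'draw'] (min_width=9, slack=3)
Line 3: ['elephant'] (min_width=8, slack=4)
Line 4: ['stop', 'time'] (min_width=9, slack=3)
Line 5: ['address'] (min_width=7, slack=5)
Line 6: ['young', 'water'] (min_width=11, slack=1)
Line 7: ['wind', 'sand', 'a'] (min_width=11, slack=1)
Line 8: ['sand', 'chapter'] (min_width=12, slack=0)
Line 9: ['page'] (min_width=4, slack=8)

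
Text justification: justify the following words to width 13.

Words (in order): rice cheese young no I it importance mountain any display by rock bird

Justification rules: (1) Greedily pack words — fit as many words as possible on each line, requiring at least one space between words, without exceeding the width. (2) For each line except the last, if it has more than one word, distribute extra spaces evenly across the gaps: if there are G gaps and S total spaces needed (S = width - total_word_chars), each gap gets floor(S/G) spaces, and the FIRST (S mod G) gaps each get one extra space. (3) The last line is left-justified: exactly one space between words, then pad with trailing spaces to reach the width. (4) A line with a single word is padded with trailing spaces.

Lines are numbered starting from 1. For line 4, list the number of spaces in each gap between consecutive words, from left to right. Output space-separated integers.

Answer: 2

Derivation:
Line 1: ['rice', 'cheese'] (min_width=11, slack=2)
Line 2: ['young', 'no', 'I', 'it'] (min_width=13, slack=0)
Line 3: ['importance'] (min_width=10, slack=3)
Line 4: ['mountain', 'any'] (min_width=12, slack=1)
Line 5: ['display', 'by'] (min_width=10, slack=3)
Line 6: ['rock', 'bird'] (min_width=9, slack=4)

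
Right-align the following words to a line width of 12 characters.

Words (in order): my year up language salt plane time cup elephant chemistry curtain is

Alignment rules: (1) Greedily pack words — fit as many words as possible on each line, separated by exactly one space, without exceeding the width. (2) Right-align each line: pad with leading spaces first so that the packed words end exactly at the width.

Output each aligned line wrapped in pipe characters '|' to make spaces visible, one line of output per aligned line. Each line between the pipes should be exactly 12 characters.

Answer: |  my year up|
|    language|
|  salt plane|
|    time cup|
|    elephant|
|   chemistry|
|  curtain is|

Derivation:
Line 1: ['my', 'year', 'up'] (min_width=10, slack=2)
Line 2: ['language'] (min_width=8, slack=4)
Line 3: ['salt', 'plane'] (min_width=10, slack=2)
Line 4: ['time', 'cup'] (min_width=8, slack=4)
Line 5: ['elephant'] (min_width=8, slack=4)
Line 6: ['chemistry'] (min_width=9, slack=3)
Line 7: ['curtain', 'is'] (min_width=10, slack=2)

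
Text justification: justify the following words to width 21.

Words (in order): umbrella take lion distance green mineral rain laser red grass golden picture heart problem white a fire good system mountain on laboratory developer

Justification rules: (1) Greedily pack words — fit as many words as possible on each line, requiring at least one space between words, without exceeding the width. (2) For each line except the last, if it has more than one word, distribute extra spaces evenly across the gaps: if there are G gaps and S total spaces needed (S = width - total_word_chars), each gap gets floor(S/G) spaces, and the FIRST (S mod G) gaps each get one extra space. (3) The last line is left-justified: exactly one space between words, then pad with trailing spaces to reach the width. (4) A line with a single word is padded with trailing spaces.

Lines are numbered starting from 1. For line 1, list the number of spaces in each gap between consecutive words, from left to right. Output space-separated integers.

Answer: 3 2

Derivation:
Line 1: ['umbrella', 'take', 'lion'] (min_width=18, slack=3)
Line 2: ['distance', 'green'] (min_width=14, slack=7)
Line 3: ['mineral', 'rain', 'laser'] (min_width=18, slack=3)
Line 4: ['red', 'grass', 'golden'] (min_width=16, slack=5)
Line 5: ['picture', 'heart', 'problem'] (min_width=21, slack=0)
Line 6: ['white', 'a', 'fire', 'good'] (min_width=17, slack=4)
Line 7: ['system', 'mountain', 'on'] (min_width=18, slack=3)
Line 8: ['laboratory', 'developer'] (min_width=20, slack=1)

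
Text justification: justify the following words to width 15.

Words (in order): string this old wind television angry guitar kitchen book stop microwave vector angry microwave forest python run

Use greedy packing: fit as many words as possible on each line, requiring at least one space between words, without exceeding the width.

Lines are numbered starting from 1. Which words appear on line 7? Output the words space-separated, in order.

Answer: microwave

Derivation:
Line 1: ['string', 'this', 'old'] (min_width=15, slack=0)
Line 2: ['wind', 'television'] (min_width=15, slack=0)
Line 3: ['angry', 'guitar'] (min_width=12, slack=3)
Line 4: ['kitchen', 'book'] (min_width=12, slack=3)
Line 5: ['stop', 'microwave'] (min_width=14, slack=1)
Line 6: ['vector', 'angry'] (min_width=12, slack=3)
Line 7: ['microwave'] (min_width=9, slack=6)
Line 8: ['forest', 'python'] (min_width=13, slack=2)
Line 9: ['run'] (min_width=3, slack=12)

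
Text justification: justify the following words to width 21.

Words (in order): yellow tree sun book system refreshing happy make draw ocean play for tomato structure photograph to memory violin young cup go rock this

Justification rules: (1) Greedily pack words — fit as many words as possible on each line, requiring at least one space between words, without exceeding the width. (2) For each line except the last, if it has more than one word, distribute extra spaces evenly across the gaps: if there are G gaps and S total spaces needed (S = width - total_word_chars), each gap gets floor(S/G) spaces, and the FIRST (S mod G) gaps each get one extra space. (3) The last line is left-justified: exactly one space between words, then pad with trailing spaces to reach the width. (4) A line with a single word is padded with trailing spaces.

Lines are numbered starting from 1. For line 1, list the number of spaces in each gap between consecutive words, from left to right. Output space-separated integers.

Answer: 2 1 1

Derivation:
Line 1: ['yellow', 'tree', 'sun', 'book'] (min_width=20, slack=1)
Line 2: ['system', 'refreshing'] (min_width=17, slack=4)
Line 3: ['happy', 'make', 'draw', 'ocean'] (min_width=21, slack=0)
Line 4: ['play', 'for', 'tomato'] (min_width=15, slack=6)
Line 5: ['structure', 'photograph'] (min_width=20, slack=1)
Line 6: ['to', 'memory', 'violin'] (min_width=16, slack=5)
Line 7: ['young', 'cup', 'go', 'rock'] (min_width=17, slack=4)
Line 8: ['this'] (min_width=4, slack=17)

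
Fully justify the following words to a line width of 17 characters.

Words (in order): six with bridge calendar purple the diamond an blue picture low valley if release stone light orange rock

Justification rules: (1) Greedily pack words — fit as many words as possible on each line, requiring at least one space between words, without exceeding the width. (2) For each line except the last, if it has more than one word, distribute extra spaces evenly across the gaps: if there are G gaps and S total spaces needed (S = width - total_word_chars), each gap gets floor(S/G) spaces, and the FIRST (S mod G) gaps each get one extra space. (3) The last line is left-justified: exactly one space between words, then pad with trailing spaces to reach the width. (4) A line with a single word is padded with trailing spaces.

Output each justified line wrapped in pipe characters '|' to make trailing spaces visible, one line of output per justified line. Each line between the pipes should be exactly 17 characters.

Answer: |six  with  bridge|
|calendar   purple|
|the   diamond  an|
|blue  picture low|
|valley if release|
|stone       light|
|orange rock      |

Derivation:
Line 1: ['six', 'with', 'bridge'] (min_width=15, slack=2)
Line 2: ['calendar', 'purple'] (min_width=15, slack=2)
Line 3: ['the', 'diamond', 'an'] (min_width=14, slack=3)
Line 4: ['blue', 'picture', 'low'] (min_width=16, slack=1)
Line 5: ['valley', 'if', 'release'] (min_width=17, slack=0)
Line 6: ['stone', 'light'] (min_width=11, slack=6)
Line 7: ['orange', 'rock'] (min_width=11, slack=6)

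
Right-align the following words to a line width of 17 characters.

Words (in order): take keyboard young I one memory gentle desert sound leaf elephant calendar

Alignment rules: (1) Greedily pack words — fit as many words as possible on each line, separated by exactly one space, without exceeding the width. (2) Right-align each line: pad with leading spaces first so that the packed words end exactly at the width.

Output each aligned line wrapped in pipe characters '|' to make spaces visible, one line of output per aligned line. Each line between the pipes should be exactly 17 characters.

Line 1: ['take', 'keyboard'] (min_width=13, slack=4)
Line 2: ['young', 'I', 'one'] (min_width=11, slack=6)
Line 3: ['memory', 'gentle'] (min_width=13, slack=4)
Line 4: ['desert', 'sound', 'leaf'] (min_width=17, slack=0)
Line 5: ['elephant', 'calendar'] (min_width=17, slack=0)

Answer: |    take keyboard|
|      young I one|
|    memory gentle|
|desert sound leaf|
|elephant calendar|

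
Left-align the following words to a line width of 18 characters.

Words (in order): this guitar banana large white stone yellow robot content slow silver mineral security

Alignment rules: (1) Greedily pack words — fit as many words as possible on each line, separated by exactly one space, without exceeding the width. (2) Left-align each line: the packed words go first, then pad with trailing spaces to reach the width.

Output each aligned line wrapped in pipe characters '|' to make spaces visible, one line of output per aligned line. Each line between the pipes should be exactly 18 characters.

Answer: |this guitar banana|
|large white stone |
|yellow robot      |
|content slow      |
|silver mineral    |
|security          |

Derivation:
Line 1: ['this', 'guitar', 'banana'] (min_width=18, slack=0)
Line 2: ['large', 'white', 'stone'] (min_width=17, slack=1)
Line 3: ['yellow', 'robot'] (min_width=12, slack=6)
Line 4: ['content', 'slow'] (min_width=12, slack=6)
Line 5: ['silver', 'mineral'] (min_width=14, slack=4)
Line 6: ['security'] (min_width=8, slack=10)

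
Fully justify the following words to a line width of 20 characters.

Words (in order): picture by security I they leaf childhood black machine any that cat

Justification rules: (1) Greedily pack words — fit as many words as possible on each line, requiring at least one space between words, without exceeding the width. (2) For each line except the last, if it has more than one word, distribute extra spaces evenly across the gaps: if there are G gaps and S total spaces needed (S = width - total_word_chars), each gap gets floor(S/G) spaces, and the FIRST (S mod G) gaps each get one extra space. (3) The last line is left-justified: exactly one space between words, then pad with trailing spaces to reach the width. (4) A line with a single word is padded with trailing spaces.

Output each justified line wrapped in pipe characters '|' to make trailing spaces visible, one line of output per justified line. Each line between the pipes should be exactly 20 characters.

Line 1: ['picture', 'by', 'security'] (min_width=19, slack=1)
Line 2: ['I', 'they', 'leaf'] (min_width=11, slack=9)
Line 3: ['childhood', 'black'] (min_width=15, slack=5)
Line 4: ['machine', 'any', 'that', 'cat'] (min_width=20, slack=0)

Answer: |picture  by security|
|I      they     leaf|
|childhood      black|
|machine any that cat|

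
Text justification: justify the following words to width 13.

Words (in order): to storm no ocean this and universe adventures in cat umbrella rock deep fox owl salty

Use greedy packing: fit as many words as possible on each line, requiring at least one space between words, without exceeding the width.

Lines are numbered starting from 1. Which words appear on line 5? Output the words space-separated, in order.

Answer: cat umbrella

Derivation:
Line 1: ['to', 'storm', 'no'] (min_width=11, slack=2)
Line 2: ['ocean', 'this'] (min_width=10, slack=3)
Line 3: ['and', 'universe'] (min_width=12, slack=1)
Line 4: ['adventures', 'in'] (min_width=13, slack=0)
Line 5: ['cat', 'umbrella'] (min_width=12, slack=1)
Line 6: ['rock', 'deep', 'fox'] (min_width=13, slack=0)
Line 7: ['owl', 'salty'] (min_width=9, slack=4)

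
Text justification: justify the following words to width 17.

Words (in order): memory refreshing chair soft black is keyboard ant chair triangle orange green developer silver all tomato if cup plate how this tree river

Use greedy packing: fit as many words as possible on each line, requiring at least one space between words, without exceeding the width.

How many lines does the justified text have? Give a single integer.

Answer: 9

Derivation:
Line 1: ['memory', 'refreshing'] (min_width=17, slack=0)
Line 2: ['chair', 'soft', 'black'] (min_width=16, slack=1)
Line 3: ['is', 'keyboard', 'ant'] (min_width=15, slack=2)
Line 4: ['chair', 'triangle'] (min_width=14, slack=3)
Line 5: ['orange', 'green'] (min_width=12, slack=5)
Line 6: ['developer', 'silver'] (min_width=16, slack=1)
Line 7: ['all', 'tomato', 'if', 'cup'] (min_width=17, slack=0)
Line 8: ['plate', 'how', 'this'] (min_width=14, slack=3)
Line 9: ['tree', 'river'] (min_width=10, slack=7)
Total lines: 9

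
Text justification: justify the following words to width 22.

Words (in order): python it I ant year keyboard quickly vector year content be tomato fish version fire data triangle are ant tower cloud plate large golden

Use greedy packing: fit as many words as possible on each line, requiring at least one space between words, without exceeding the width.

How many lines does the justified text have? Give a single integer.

Line 1: ['python', 'it', 'I', 'ant', 'year'] (min_width=20, slack=2)
Line 2: ['keyboard', 'quickly'] (min_width=16, slack=6)
Line 3: ['vector', 'year', 'content', 'be'] (min_width=22, slack=0)
Line 4: ['tomato', 'fish', 'version'] (min_width=19, slack=3)
Line 5: ['fire', 'data', 'triangle', 'are'] (min_width=22, slack=0)
Line 6: ['ant', 'tower', 'cloud', 'plate'] (min_width=21, slack=1)
Line 7: ['large', 'golden'] (min_width=12, slack=10)
Total lines: 7

Answer: 7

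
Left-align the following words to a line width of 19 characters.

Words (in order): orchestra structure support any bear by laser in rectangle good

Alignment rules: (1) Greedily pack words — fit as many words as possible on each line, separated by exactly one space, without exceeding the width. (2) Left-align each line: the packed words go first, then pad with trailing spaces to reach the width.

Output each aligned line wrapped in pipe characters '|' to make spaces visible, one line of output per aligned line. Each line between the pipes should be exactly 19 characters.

Answer: |orchestra structure|
|support any bear by|
|laser in rectangle |
|good               |

Derivation:
Line 1: ['orchestra', 'structure'] (min_width=19, slack=0)
Line 2: ['support', 'any', 'bear', 'by'] (min_width=19, slack=0)
Line 3: ['laser', 'in', 'rectangle'] (min_width=18, slack=1)
Line 4: ['good'] (min_width=4, slack=15)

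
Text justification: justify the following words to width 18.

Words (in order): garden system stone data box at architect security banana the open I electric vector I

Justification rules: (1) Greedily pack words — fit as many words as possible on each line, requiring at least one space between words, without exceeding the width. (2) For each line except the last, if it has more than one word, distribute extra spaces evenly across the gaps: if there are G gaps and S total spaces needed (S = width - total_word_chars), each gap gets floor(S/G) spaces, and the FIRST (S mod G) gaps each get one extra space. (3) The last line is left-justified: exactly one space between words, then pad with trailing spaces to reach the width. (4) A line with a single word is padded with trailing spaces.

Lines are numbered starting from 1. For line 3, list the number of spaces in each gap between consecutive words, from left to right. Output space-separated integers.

Answer: 1

Derivation:
Line 1: ['garden', 'system'] (min_width=13, slack=5)
Line 2: ['stone', 'data', 'box', 'at'] (min_width=17, slack=1)
Line 3: ['architect', 'security'] (min_width=18, slack=0)
Line 4: ['banana', 'the', 'open', 'I'] (min_width=17, slack=1)
Line 5: ['electric', 'vector', 'I'] (min_width=17, slack=1)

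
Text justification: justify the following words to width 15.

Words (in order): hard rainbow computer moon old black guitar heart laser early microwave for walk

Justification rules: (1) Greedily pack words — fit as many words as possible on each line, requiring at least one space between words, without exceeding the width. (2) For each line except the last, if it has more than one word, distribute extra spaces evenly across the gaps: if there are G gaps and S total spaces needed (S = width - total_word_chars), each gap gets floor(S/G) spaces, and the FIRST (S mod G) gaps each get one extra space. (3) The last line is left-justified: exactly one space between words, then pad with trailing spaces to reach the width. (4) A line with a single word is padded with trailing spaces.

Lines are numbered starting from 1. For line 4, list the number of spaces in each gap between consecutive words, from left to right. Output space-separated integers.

Line 1: ['hard', 'rainbow'] (min_width=12, slack=3)
Line 2: ['computer', 'moon'] (min_width=13, slack=2)
Line 3: ['old', 'black'] (min_width=9, slack=6)
Line 4: ['guitar', 'heart'] (min_width=12, slack=3)
Line 5: ['laser', 'early'] (min_width=11, slack=4)
Line 6: ['microwave', 'for'] (min_width=13, slack=2)
Line 7: ['walk'] (min_width=4, slack=11)

Answer: 4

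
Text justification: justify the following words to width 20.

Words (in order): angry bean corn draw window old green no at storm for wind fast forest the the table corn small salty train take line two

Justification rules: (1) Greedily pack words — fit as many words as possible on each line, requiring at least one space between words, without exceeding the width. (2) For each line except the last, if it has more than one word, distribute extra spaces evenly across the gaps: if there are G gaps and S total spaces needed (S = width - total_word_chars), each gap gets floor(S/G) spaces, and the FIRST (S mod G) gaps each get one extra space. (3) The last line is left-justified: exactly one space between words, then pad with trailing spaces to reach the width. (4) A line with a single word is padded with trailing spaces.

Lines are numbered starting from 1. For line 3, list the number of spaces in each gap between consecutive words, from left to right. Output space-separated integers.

Answer: 2 2 2

Derivation:
Line 1: ['angry', 'bean', 'corn', 'draw'] (min_width=20, slack=0)
Line 2: ['window', 'old', 'green', 'no'] (min_width=19, slack=1)
Line 3: ['at', 'storm', 'for', 'wind'] (min_width=17, slack=3)
Line 4: ['fast', 'forest', 'the', 'the'] (min_width=19, slack=1)
Line 5: ['table', 'corn', 'small'] (min_width=16, slack=4)
Line 6: ['salty', 'train', 'take'] (min_width=16, slack=4)
Line 7: ['line', 'two'] (min_width=8, slack=12)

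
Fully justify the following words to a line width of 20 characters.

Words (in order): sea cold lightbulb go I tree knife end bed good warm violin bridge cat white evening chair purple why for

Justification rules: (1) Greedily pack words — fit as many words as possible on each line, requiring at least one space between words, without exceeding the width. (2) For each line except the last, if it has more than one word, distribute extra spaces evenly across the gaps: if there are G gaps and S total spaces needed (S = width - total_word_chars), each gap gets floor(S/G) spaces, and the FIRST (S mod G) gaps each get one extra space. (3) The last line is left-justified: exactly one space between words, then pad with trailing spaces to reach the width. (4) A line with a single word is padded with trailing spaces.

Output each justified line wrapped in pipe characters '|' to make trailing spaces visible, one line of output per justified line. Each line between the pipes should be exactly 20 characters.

Line 1: ['sea', 'cold', 'lightbulb'] (min_width=18, slack=2)
Line 2: ['go', 'I', 'tree', 'knife', 'end'] (min_width=19, slack=1)
Line 3: ['bed', 'good', 'warm', 'violin'] (min_width=20, slack=0)
Line 4: ['bridge', 'cat', 'white'] (min_width=16, slack=4)
Line 5: ['evening', 'chair', 'purple'] (min_width=20, slack=0)
Line 6: ['why', 'for'] (min_width=7, slack=13)

Answer: |sea  cold  lightbulb|
|go  I tree knife end|
|bed good warm violin|
|bridge   cat   white|
|evening chair purple|
|why for             |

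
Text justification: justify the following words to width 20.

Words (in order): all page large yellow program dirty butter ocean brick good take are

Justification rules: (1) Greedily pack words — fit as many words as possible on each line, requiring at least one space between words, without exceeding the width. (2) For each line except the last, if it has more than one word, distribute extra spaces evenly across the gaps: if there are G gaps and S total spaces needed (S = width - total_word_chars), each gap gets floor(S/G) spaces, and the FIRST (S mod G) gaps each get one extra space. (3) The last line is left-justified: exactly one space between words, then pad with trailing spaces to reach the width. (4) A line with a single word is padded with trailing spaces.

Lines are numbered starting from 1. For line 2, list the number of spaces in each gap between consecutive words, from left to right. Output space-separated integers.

Answer: 1 1

Derivation:
Line 1: ['all', 'page', 'large'] (min_width=14, slack=6)
Line 2: ['yellow', 'program', 'dirty'] (min_width=20, slack=0)
Line 3: ['butter', 'ocean', 'brick'] (min_width=18, slack=2)
Line 4: ['good', 'take', 'are'] (min_width=13, slack=7)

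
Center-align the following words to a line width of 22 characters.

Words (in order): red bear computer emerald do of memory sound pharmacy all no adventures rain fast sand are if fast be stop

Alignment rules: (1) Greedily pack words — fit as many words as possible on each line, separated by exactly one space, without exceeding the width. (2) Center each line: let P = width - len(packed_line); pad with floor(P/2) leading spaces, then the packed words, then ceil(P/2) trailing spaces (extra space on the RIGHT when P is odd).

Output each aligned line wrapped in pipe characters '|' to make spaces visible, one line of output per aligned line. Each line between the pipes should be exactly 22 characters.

Line 1: ['red', 'bear', 'computer'] (min_width=17, slack=5)
Line 2: ['emerald', 'do', 'of', 'memory'] (min_width=20, slack=2)
Line 3: ['sound', 'pharmacy', 'all', 'no'] (min_width=21, slack=1)
Line 4: ['adventures', 'rain', 'fast'] (min_width=20, slack=2)
Line 5: ['sand', 'are', 'if', 'fast', 'be'] (min_width=19, slack=3)
Line 6: ['stop'] (min_width=4, slack=18)

Answer: |  red bear computer   |
| emerald do of memory |
|sound pharmacy all no |
| adventures rain fast |
| sand are if fast be  |
|         stop         |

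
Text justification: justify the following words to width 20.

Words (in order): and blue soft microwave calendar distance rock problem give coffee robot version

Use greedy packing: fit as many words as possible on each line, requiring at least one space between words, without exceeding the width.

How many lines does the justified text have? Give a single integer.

Line 1: ['and', 'blue', 'soft'] (min_width=13, slack=7)
Line 2: ['microwave', 'calendar'] (min_width=18, slack=2)
Line 3: ['distance', 'rock'] (min_width=13, slack=7)
Line 4: ['problem', 'give', 'coffee'] (min_width=19, slack=1)
Line 5: ['robot', 'version'] (min_width=13, slack=7)
Total lines: 5

Answer: 5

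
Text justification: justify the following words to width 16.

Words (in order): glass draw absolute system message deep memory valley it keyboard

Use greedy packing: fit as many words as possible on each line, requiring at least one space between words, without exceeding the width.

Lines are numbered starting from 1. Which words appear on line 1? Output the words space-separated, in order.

Line 1: ['glass', 'draw'] (min_width=10, slack=6)
Line 2: ['absolute', 'system'] (min_width=15, slack=1)
Line 3: ['message', 'deep'] (min_width=12, slack=4)
Line 4: ['memory', 'valley', 'it'] (min_width=16, slack=0)
Line 5: ['keyboard'] (min_width=8, slack=8)

Answer: glass draw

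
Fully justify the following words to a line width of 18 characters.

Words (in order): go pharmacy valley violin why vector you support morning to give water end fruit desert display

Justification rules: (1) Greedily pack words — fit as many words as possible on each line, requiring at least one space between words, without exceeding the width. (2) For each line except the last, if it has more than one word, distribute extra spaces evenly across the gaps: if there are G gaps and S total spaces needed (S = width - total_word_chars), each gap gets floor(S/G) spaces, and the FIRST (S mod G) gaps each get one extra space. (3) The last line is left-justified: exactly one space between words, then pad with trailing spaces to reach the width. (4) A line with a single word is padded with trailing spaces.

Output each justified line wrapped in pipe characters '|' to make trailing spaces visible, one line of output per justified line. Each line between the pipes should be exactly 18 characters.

Line 1: ['go', 'pharmacy', 'valley'] (min_width=18, slack=0)
Line 2: ['violin', 'why', 'vector'] (min_width=17, slack=1)
Line 3: ['you', 'support'] (min_width=11, slack=7)
Line 4: ['morning', 'to', 'give'] (min_width=15, slack=3)
Line 5: ['water', 'end', 'fruit'] (min_width=15, slack=3)
Line 6: ['desert', 'display'] (min_width=14, slack=4)

Answer: |go pharmacy valley|
|violin  why vector|
|you        support|
|morning   to  give|
|water   end  fruit|
|desert display    |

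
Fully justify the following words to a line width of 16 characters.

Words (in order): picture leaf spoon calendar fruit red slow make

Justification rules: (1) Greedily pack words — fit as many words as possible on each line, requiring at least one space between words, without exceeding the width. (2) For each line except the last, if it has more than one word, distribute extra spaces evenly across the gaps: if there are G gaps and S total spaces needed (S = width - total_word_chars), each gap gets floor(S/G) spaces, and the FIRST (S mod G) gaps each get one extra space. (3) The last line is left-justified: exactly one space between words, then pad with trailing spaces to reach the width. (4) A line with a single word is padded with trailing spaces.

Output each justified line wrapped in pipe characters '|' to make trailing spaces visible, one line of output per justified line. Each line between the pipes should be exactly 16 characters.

Answer: |picture     leaf|
|spoon   calendar|
|fruit  red  slow|
|make            |

Derivation:
Line 1: ['picture', 'leaf'] (min_width=12, slack=4)
Line 2: ['spoon', 'calendar'] (min_width=14, slack=2)
Line 3: ['fruit', 'red', 'slow'] (min_width=14, slack=2)
Line 4: ['make'] (min_width=4, slack=12)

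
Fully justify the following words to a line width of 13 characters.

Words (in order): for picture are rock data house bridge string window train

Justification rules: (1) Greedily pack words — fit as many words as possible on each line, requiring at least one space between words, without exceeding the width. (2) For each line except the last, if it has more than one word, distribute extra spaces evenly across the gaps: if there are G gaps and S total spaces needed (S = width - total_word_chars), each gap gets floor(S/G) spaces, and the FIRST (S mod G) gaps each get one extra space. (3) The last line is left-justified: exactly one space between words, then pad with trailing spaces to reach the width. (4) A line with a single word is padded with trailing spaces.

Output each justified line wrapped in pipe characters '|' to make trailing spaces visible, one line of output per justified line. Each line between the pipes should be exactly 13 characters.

Answer: |for   picture|
|are rock data|
|house  bridge|
|string window|
|train        |

Derivation:
Line 1: ['for', 'picture'] (min_width=11, slack=2)
Line 2: ['are', 'rock', 'data'] (min_width=13, slack=0)
Line 3: ['house', 'bridge'] (min_width=12, slack=1)
Line 4: ['string', 'window'] (min_width=13, slack=0)
Line 5: ['train'] (min_width=5, slack=8)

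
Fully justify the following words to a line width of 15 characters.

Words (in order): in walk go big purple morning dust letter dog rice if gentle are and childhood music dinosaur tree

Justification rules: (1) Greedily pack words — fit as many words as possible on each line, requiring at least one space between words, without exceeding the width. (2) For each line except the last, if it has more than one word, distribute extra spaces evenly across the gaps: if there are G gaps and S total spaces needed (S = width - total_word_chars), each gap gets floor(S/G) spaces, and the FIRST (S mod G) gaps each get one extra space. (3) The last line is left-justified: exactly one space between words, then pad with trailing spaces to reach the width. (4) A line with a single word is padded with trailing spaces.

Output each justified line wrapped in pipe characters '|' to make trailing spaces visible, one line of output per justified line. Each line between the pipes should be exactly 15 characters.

Line 1: ['in', 'walk', 'go', 'big'] (min_width=14, slack=1)
Line 2: ['purple', 'morning'] (min_width=14, slack=1)
Line 3: ['dust', 'letter', 'dog'] (min_width=15, slack=0)
Line 4: ['rice', 'if', 'gentle'] (min_width=14, slack=1)
Line 5: ['are', 'and'] (min_width=7, slack=8)
Line 6: ['childhood', 'music'] (min_width=15, slack=0)
Line 7: ['dinosaur', 'tree'] (min_width=13, slack=2)

Answer: |in  walk go big|
|purple  morning|
|dust letter dog|
|rice  if gentle|
|are         and|
|childhood music|
|dinosaur tree  |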